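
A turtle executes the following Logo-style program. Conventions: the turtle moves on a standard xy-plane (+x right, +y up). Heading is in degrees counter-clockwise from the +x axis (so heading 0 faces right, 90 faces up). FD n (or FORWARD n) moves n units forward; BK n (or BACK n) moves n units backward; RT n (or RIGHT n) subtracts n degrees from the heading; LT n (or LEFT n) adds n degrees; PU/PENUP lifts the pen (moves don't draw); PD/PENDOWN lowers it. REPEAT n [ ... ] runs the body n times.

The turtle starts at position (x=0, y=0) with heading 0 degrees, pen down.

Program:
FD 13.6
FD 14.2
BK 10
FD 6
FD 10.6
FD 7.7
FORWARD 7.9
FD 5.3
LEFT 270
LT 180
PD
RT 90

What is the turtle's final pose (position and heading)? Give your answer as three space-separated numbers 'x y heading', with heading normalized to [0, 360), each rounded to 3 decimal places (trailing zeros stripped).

Executing turtle program step by step:
Start: pos=(0,0), heading=0, pen down
FD 13.6: (0,0) -> (13.6,0) [heading=0, draw]
FD 14.2: (13.6,0) -> (27.8,0) [heading=0, draw]
BK 10: (27.8,0) -> (17.8,0) [heading=0, draw]
FD 6: (17.8,0) -> (23.8,0) [heading=0, draw]
FD 10.6: (23.8,0) -> (34.4,0) [heading=0, draw]
FD 7.7: (34.4,0) -> (42.1,0) [heading=0, draw]
FD 7.9: (42.1,0) -> (50,0) [heading=0, draw]
FD 5.3: (50,0) -> (55.3,0) [heading=0, draw]
LT 270: heading 0 -> 270
LT 180: heading 270 -> 90
PD: pen down
RT 90: heading 90 -> 0
Final: pos=(55.3,0), heading=0, 8 segment(s) drawn

Answer: 55.3 0 0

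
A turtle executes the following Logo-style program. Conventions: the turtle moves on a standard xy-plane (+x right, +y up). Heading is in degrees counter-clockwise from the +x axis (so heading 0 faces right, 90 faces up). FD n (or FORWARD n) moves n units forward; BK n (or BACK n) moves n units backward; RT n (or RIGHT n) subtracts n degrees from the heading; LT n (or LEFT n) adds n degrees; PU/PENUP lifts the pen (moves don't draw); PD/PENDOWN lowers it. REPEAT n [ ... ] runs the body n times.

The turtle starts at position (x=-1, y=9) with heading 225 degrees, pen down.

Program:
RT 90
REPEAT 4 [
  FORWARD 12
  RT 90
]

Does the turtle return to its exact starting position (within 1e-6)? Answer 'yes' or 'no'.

Executing turtle program step by step:
Start: pos=(-1,9), heading=225, pen down
RT 90: heading 225 -> 135
REPEAT 4 [
  -- iteration 1/4 --
  FD 12: (-1,9) -> (-9.485,17.485) [heading=135, draw]
  RT 90: heading 135 -> 45
  -- iteration 2/4 --
  FD 12: (-9.485,17.485) -> (-1,25.971) [heading=45, draw]
  RT 90: heading 45 -> 315
  -- iteration 3/4 --
  FD 12: (-1,25.971) -> (7.485,17.485) [heading=315, draw]
  RT 90: heading 315 -> 225
  -- iteration 4/4 --
  FD 12: (7.485,17.485) -> (-1,9) [heading=225, draw]
  RT 90: heading 225 -> 135
]
Final: pos=(-1,9), heading=135, 4 segment(s) drawn

Start position: (-1, 9)
Final position: (-1, 9)
Distance = 0; < 1e-6 -> CLOSED

Answer: yes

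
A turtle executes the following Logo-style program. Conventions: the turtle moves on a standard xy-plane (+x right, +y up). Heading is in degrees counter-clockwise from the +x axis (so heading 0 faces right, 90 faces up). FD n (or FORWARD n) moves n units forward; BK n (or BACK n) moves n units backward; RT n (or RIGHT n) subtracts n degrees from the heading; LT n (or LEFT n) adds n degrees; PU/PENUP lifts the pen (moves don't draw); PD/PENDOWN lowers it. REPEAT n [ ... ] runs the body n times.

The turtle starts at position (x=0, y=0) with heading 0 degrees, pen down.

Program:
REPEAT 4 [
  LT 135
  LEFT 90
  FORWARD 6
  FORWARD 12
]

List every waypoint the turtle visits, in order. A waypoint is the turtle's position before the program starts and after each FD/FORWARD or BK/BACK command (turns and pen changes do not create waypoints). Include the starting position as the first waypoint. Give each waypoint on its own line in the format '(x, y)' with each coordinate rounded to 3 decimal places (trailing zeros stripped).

Answer: (0, 0)
(-4.243, -4.243)
(-12.728, -12.728)
(-12.728, -6.728)
(-12.728, 5.272)
(-8.485, 1.029)
(0, -7.456)
(-6, -7.456)
(-18, -7.456)

Derivation:
Executing turtle program step by step:
Start: pos=(0,0), heading=0, pen down
REPEAT 4 [
  -- iteration 1/4 --
  LT 135: heading 0 -> 135
  LT 90: heading 135 -> 225
  FD 6: (0,0) -> (-4.243,-4.243) [heading=225, draw]
  FD 12: (-4.243,-4.243) -> (-12.728,-12.728) [heading=225, draw]
  -- iteration 2/4 --
  LT 135: heading 225 -> 0
  LT 90: heading 0 -> 90
  FD 6: (-12.728,-12.728) -> (-12.728,-6.728) [heading=90, draw]
  FD 12: (-12.728,-6.728) -> (-12.728,5.272) [heading=90, draw]
  -- iteration 3/4 --
  LT 135: heading 90 -> 225
  LT 90: heading 225 -> 315
  FD 6: (-12.728,5.272) -> (-8.485,1.029) [heading=315, draw]
  FD 12: (-8.485,1.029) -> (0,-7.456) [heading=315, draw]
  -- iteration 4/4 --
  LT 135: heading 315 -> 90
  LT 90: heading 90 -> 180
  FD 6: (0,-7.456) -> (-6,-7.456) [heading=180, draw]
  FD 12: (-6,-7.456) -> (-18,-7.456) [heading=180, draw]
]
Final: pos=(-18,-7.456), heading=180, 8 segment(s) drawn
Waypoints (9 total):
(0, 0)
(-4.243, -4.243)
(-12.728, -12.728)
(-12.728, -6.728)
(-12.728, 5.272)
(-8.485, 1.029)
(0, -7.456)
(-6, -7.456)
(-18, -7.456)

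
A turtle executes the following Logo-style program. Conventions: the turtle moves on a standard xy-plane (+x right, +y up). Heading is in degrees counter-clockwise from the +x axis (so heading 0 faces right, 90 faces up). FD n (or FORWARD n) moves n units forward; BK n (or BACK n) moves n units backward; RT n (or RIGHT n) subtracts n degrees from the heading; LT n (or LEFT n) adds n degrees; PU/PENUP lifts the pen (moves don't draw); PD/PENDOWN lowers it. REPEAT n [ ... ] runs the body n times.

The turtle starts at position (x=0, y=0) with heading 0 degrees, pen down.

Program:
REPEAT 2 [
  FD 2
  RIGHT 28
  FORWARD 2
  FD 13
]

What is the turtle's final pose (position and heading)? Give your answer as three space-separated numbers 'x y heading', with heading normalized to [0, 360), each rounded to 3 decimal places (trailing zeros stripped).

Executing turtle program step by step:
Start: pos=(0,0), heading=0, pen down
REPEAT 2 [
  -- iteration 1/2 --
  FD 2: (0,0) -> (2,0) [heading=0, draw]
  RT 28: heading 0 -> 332
  FD 2: (2,0) -> (3.766,-0.939) [heading=332, draw]
  FD 13: (3.766,-0.939) -> (15.244,-7.042) [heading=332, draw]
  -- iteration 2/2 --
  FD 2: (15.244,-7.042) -> (17.01,-7.981) [heading=332, draw]
  RT 28: heading 332 -> 304
  FD 2: (17.01,-7.981) -> (18.128,-9.639) [heading=304, draw]
  FD 13: (18.128,-9.639) -> (25.398,-20.417) [heading=304, draw]
]
Final: pos=(25.398,-20.417), heading=304, 6 segment(s) drawn

Answer: 25.398 -20.417 304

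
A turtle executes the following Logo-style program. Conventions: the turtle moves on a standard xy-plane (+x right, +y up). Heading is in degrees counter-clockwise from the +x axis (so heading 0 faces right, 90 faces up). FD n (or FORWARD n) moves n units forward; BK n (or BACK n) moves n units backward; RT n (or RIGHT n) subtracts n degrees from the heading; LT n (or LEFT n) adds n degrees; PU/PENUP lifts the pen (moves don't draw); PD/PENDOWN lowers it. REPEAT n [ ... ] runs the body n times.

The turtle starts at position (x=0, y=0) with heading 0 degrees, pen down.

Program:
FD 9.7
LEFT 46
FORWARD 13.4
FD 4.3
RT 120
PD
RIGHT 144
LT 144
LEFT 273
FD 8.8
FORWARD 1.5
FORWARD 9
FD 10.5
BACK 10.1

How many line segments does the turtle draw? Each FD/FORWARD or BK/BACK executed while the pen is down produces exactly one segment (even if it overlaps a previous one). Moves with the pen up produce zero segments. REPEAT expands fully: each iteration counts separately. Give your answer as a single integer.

Executing turtle program step by step:
Start: pos=(0,0), heading=0, pen down
FD 9.7: (0,0) -> (9.7,0) [heading=0, draw]
LT 46: heading 0 -> 46
FD 13.4: (9.7,0) -> (19.008,9.639) [heading=46, draw]
FD 4.3: (19.008,9.639) -> (21.995,12.732) [heading=46, draw]
RT 120: heading 46 -> 286
PD: pen down
RT 144: heading 286 -> 142
LT 144: heading 142 -> 286
LT 273: heading 286 -> 199
FD 8.8: (21.995,12.732) -> (13.675,9.867) [heading=199, draw]
FD 1.5: (13.675,9.867) -> (12.257,9.379) [heading=199, draw]
FD 9: (12.257,9.379) -> (3.747,6.449) [heading=199, draw]
FD 10.5: (3.747,6.449) -> (-6.181,3.03) [heading=199, draw]
BK 10.1: (-6.181,3.03) -> (3.369,6.319) [heading=199, draw]
Final: pos=(3.369,6.319), heading=199, 8 segment(s) drawn
Segments drawn: 8

Answer: 8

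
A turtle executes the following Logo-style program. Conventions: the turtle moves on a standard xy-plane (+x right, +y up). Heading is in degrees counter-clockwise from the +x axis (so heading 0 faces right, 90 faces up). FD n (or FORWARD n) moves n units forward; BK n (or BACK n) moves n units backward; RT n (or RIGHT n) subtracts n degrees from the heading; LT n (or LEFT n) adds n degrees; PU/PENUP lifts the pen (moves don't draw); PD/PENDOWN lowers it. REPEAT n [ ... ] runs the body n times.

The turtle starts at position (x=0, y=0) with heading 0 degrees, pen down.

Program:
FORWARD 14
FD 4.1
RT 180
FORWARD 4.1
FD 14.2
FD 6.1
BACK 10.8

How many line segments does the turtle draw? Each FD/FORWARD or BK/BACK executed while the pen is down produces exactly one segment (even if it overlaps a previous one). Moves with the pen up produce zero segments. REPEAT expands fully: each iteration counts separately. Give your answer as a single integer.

Answer: 6

Derivation:
Executing turtle program step by step:
Start: pos=(0,0), heading=0, pen down
FD 14: (0,0) -> (14,0) [heading=0, draw]
FD 4.1: (14,0) -> (18.1,0) [heading=0, draw]
RT 180: heading 0 -> 180
FD 4.1: (18.1,0) -> (14,0) [heading=180, draw]
FD 14.2: (14,0) -> (-0.2,0) [heading=180, draw]
FD 6.1: (-0.2,0) -> (-6.3,0) [heading=180, draw]
BK 10.8: (-6.3,0) -> (4.5,0) [heading=180, draw]
Final: pos=(4.5,0), heading=180, 6 segment(s) drawn
Segments drawn: 6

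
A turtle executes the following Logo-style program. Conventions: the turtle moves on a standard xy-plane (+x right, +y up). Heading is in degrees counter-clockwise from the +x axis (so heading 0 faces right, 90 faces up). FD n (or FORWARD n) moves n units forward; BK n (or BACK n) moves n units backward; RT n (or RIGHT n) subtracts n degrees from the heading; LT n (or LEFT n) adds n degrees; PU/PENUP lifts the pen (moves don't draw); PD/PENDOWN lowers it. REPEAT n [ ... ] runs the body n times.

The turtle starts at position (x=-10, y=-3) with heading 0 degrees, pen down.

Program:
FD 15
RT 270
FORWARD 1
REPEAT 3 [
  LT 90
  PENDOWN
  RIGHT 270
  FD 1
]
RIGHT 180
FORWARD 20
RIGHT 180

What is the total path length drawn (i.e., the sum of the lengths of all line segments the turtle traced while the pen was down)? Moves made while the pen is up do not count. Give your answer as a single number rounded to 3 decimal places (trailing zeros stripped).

Answer: 39

Derivation:
Executing turtle program step by step:
Start: pos=(-10,-3), heading=0, pen down
FD 15: (-10,-3) -> (5,-3) [heading=0, draw]
RT 270: heading 0 -> 90
FD 1: (5,-3) -> (5,-2) [heading=90, draw]
REPEAT 3 [
  -- iteration 1/3 --
  LT 90: heading 90 -> 180
  PD: pen down
  RT 270: heading 180 -> 270
  FD 1: (5,-2) -> (5,-3) [heading=270, draw]
  -- iteration 2/3 --
  LT 90: heading 270 -> 0
  PD: pen down
  RT 270: heading 0 -> 90
  FD 1: (5,-3) -> (5,-2) [heading=90, draw]
  -- iteration 3/3 --
  LT 90: heading 90 -> 180
  PD: pen down
  RT 270: heading 180 -> 270
  FD 1: (5,-2) -> (5,-3) [heading=270, draw]
]
RT 180: heading 270 -> 90
FD 20: (5,-3) -> (5,17) [heading=90, draw]
RT 180: heading 90 -> 270
Final: pos=(5,17), heading=270, 6 segment(s) drawn

Segment lengths:
  seg 1: (-10,-3) -> (5,-3), length = 15
  seg 2: (5,-3) -> (5,-2), length = 1
  seg 3: (5,-2) -> (5,-3), length = 1
  seg 4: (5,-3) -> (5,-2), length = 1
  seg 5: (5,-2) -> (5,-3), length = 1
  seg 6: (5,-3) -> (5,17), length = 20
Total = 39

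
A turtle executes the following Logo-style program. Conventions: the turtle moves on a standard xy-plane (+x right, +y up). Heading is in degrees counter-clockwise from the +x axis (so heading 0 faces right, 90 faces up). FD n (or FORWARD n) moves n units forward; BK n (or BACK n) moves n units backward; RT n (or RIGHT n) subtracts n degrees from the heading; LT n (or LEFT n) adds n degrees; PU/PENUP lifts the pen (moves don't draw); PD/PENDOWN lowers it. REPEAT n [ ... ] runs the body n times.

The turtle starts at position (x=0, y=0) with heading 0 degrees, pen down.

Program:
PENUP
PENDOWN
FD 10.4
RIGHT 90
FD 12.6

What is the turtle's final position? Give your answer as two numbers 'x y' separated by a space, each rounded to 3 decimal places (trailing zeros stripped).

Answer: 10.4 -12.6

Derivation:
Executing turtle program step by step:
Start: pos=(0,0), heading=0, pen down
PU: pen up
PD: pen down
FD 10.4: (0,0) -> (10.4,0) [heading=0, draw]
RT 90: heading 0 -> 270
FD 12.6: (10.4,0) -> (10.4,-12.6) [heading=270, draw]
Final: pos=(10.4,-12.6), heading=270, 2 segment(s) drawn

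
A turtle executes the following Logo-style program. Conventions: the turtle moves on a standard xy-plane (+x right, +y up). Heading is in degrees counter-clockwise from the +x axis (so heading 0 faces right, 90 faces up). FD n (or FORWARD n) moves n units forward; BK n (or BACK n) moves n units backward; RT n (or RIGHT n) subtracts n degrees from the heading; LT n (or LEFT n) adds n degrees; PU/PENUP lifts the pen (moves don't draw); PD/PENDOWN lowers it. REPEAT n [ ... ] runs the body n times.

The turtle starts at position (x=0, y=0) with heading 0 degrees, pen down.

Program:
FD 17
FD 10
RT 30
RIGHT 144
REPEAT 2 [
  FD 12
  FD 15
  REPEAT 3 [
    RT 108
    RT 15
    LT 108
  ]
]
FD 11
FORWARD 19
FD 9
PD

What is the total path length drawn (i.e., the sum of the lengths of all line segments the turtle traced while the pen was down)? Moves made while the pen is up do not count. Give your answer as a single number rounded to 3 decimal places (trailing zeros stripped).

Executing turtle program step by step:
Start: pos=(0,0), heading=0, pen down
FD 17: (0,0) -> (17,0) [heading=0, draw]
FD 10: (17,0) -> (27,0) [heading=0, draw]
RT 30: heading 0 -> 330
RT 144: heading 330 -> 186
REPEAT 2 [
  -- iteration 1/2 --
  FD 12: (27,0) -> (15.066,-1.254) [heading=186, draw]
  FD 15: (15.066,-1.254) -> (0.148,-2.822) [heading=186, draw]
  REPEAT 3 [
    -- iteration 1/3 --
    RT 108: heading 186 -> 78
    RT 15: heading 78 -> 63
    LT 108: heading 63 -> 171
    -- iteration 2/3 --
    RT 108: heading 171 -> 63
    RT 15: heading 63 -> 48
    LT 108: heading 48 -> 156
    -- iteration 3/3 --
    RT 108: heading 156 -> 48
    RT 15: heading 48 -> 33
    LT 108: heading 33 -> 141
  ]
  -- iteration 2/2 --
  FD 12: (0.148,-2.822) -> (-9.178,4.73) [heading=141, draw]
  FD 15: (-9.178,4.73) -> (-20.835,14.169) [heading=141, draw]
  REPEAT 3 [
    -- iteration 1/3 --
    RT 108: heading 141 -> 33
    RT 15: heading 33 -> 18
    LT 108: heading 18 -> 126
    -- iteration 2/3 --
    RT 108: heading 126 -> 18
    RT 15: heading 18 -> 3
    LT 108: heading 3 -> 111
    -- iteration 3/3 --
    RT 108: heading 111 -> 3
    RT 15: heading 3 -> 348
    LT 108: heading 348 -> 96
  ]
]
FD 11: (-20.835,14.169) -> (-21.985,25.109) [heading=96, draw]
FD 19: (-21.985,25.109) -> (-23.971,44.005) [heading=96, draw]
FD 9: (-23.971,44.005) -> (-24.912,52.956) [heading=96, draw]
PD: pen down
Final: pos=(-24.912,52.956), heading=96, 9 segment(s) drawn

Segment lengths:
  seg 1: (0,0) -> (17,0), length = 17
  seg 2: (17,0) -> (27,0), length = 10
  seg 3: (27,0) -> (15.066,-1.254), length = 12
  seg 4: (15.066,-1.254) -> (0.148,-2.822), length = 15
  seg 5: (0.148,-2.822) -> (-9.178,4.73), length = 12
  seg 6: (-9.178,4.73) -> (-20.835,14.169), length = 15
  seg 7: (-20.835,14.169) -> (-21.985,25.109), length = 11
  seg 8: (-21.985,25.109) -> (-23.971,44.005), length = 19
  seg 9: (-23.971,44.005) -> (-24.912,52.956), length = 9
Total = 120

Answer: 120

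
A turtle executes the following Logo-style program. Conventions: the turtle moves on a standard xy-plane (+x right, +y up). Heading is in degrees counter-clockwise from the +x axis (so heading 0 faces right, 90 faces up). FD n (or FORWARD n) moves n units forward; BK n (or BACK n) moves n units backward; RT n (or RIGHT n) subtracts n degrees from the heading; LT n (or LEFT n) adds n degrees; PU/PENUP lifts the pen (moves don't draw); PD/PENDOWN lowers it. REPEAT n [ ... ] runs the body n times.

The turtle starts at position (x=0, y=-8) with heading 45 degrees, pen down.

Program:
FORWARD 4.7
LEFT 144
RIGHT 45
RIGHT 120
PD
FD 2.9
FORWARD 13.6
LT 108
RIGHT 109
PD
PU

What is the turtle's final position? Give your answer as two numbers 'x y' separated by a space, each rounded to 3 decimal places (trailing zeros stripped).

Answer: 18.397 2.035

Derivation:
Executing turtle program step by step:
Start: pos=(0,-8), heading=45, pen down
FD 4.7: (0,-8) -> (3.323,-4.677) [heading=45, draw]
LT 144: heading 45 -> 189
RT 45: heading 189 -> 144
RT 120: heading 144 -> 24
PD: pen down
FD 2.9: (3.323,-4.677) -> (5.973,-3.497) [heading=24, draw]
FD 13.6: (5.973,-3.497) -> (18.397,2.035) [heading=24, draw]
LT 108: heading 24 -> 132
RT 109: heading 132 -> 23
PD: pen down
PU: pen up
Final: pos=(18.397,2.035), heading=23, 3 segment(s) drawn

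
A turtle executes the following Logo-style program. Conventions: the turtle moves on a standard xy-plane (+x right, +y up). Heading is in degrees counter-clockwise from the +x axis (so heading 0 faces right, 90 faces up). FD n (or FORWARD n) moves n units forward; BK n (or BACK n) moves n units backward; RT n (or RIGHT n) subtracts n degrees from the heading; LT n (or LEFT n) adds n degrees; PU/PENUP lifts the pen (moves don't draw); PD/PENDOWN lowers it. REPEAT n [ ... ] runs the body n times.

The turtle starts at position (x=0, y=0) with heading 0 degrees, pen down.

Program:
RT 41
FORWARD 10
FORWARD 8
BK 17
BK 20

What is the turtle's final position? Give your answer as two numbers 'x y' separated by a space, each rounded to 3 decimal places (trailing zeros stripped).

Executing turtle program step by step:
Start: pos=(0,0), heading=0, pen down
RT 41: heading 0 -> 319
FD 10: (0,0) -> (7.547,-6.561) [heading=319, draw]
FD 8: (7.547,-6.561) -> (13.585,-11.809) [heading=319, draw]
BK 17: (13.585,-11.809) -> (0.755,-0.656) [heading=319, draw]
BK 20: (0.755,-0.656) -> (-14.339,12.465) [heading=319, draw]
Final: pos=(-14.339,12.465), heading=319, 4 segment(s) drawn

Answer: -14.339 12.465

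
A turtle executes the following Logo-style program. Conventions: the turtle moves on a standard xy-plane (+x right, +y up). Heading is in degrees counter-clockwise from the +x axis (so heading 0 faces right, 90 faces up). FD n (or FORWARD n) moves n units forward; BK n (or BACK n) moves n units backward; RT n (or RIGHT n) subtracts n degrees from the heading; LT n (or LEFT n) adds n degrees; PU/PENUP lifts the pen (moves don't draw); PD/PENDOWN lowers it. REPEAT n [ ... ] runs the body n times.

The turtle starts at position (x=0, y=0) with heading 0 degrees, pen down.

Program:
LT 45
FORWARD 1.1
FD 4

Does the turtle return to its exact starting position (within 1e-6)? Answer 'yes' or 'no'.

Answer: no

Derivation:
Executing turtle program step by step:
Start: pos=(0,0), heading=0, pen down
LT 45: heading 0 -> 45
FD 1.1: (0,0) -> (0.778,0.778) [heading=45, draw]
FD 4: (0.778,0.778) -> (3.606,3.606) [heading=45, draw]
Final: pos=(3.606,3.606), heading=45, 2 segment(s) drawn

Start position: (0, 0)
Final position: (3.606, 3.606)
Distance = 5.1; >= 1e-6 -> NOT closed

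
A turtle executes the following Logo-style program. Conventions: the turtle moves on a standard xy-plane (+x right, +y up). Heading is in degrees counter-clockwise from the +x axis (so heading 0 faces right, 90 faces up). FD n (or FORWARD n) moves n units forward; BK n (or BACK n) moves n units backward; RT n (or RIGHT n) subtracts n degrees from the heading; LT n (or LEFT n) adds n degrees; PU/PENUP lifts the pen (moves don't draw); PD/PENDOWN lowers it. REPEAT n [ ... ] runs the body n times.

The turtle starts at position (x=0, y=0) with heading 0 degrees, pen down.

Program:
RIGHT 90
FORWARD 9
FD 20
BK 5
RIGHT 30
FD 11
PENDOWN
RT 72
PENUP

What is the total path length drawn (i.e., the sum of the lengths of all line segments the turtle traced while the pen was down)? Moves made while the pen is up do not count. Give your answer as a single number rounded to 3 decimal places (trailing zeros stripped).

Answer: 45

Derivation:
Executing turtle program step by step:
Start: pos=(0,0), heading=0, pen down
RT 90: heading 0 -> 270
FD 9: (0,0) -> (0,-9) [heading=270, draw]
FD 20: (0,-9) -> (0,-29) [heading=270, draw]
BK 5: (0,-29) -> (0,-24) [heading=270, draw]
RT 30: heading 270 -> 240
FD 11: (0,-24) -> (-5.5,-33.526) [heading=240, draw]
PD: pen down
RT 72: heading 240 -> 168
PU: pen up
Final: pos=(-5.5,-33.526), heading=168, 4 segment(s) drawn

Segment lengths:
  seg 1: (0,0) -> (0,-9), length = 9
  seg 2: (0,-9) -> (0,-29), length = 20
  seg 3: (0,-29) -> (0,-24), length = 5
  seg 4: (0,-24) -> (-5.5,-33.526), length = 11
Total = 45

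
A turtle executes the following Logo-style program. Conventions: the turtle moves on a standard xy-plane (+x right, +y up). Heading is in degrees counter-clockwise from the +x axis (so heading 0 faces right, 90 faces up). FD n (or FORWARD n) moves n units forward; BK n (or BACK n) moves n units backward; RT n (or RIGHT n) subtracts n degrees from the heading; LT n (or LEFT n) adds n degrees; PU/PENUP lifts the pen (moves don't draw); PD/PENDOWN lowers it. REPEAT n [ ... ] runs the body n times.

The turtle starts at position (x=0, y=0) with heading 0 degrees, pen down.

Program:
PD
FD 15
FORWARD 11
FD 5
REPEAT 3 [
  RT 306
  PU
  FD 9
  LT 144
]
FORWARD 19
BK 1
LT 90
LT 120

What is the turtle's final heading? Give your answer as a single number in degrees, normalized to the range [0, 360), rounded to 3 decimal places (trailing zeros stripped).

Answer: 84

Derivation:
Executing turtle program step by step:
Start: pos=(0,0), heading=0, pen down
PD: pen down
FD 15: (0,0) -> (15,0) [heading=0, draw]
FD 11: (15,0) -> (26,0) [heading=0, draw]
FD 5: (26,0) -> (31,0) [heading=0, draw]
REPEAT 3 [
  -- iteration 1/3 --
  RT 306: heading 0 -> 54
  PU: pen up
  FD 9: (31,0) -> (36.29,7.281) [heading=54, move]
  LT 144: heading 54 -> 198
  -- iteration 2/3 --
  RT 306: heading 198 -> 252
  PU: pen up
  FD 9: (36.29,7.281) -> (33.509,-1.278) [heading=252, move]
  LT 144: heading 252 -> 36
  -- iteration 3/3 --
  RT 306: heading 36 -> 90
  PU: pen up
  FD 9: (33.509,-1.278) -> (33.509,7.722) [heading=90, move]
  LT 144: heading 90 -> 234
]
FD 19: (33.509,7.722) -> (22.341,-7.65) [heading=234, move]
BK 1: (22.341,-7.65) -> (22.929,-6.841) [heading=234, move]
LT 90: heading 234 -> 324
LT 120: heading 324 -> 84
Final: pos=(22.929,-6.841), heading=84, 3 segment(s) drawn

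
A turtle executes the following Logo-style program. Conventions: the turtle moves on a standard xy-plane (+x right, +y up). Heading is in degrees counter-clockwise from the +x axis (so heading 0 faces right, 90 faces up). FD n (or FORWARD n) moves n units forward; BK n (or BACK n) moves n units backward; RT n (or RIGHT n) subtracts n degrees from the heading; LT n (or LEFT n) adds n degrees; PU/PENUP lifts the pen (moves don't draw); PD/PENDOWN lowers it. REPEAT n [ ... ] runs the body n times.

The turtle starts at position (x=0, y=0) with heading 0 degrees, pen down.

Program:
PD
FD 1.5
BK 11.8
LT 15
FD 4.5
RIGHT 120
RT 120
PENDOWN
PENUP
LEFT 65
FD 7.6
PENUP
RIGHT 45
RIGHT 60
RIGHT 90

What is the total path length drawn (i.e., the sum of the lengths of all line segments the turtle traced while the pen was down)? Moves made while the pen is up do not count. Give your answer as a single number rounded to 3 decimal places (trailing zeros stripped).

Answer: 17.8

Derivation:
Executing turtle program step by step:
Start: pos=(0,0), heading=0, pen down
PD: pen down
FD 1.5: (0,0) -> (1.5,0) [heading=0, draw]
BK 11.8: (1.5,0) -> (-10.3,0) [heading=0, draw]
LT 15: heading 0 -> 15
FD 4.5: (-10.3,0) -> (-5.953,1.165) [heading=15, draw]
RT 120: heading 15 -> 255
RT 120: heading 255 -> 135
PD: pen down
PU: pen up
LT 65: heading 135 -> 200
FD 7.6: (-5.953,1.165) -> (-13.095,-1.435) [heading=200, move]
PU: pen up
RT 45: heading 200 -> 155
RT 60: heading 155 -> 95
RT 90: heading 95 -> 5
Final: pos=(-13.095,-1.435), heading=5, 3 segment(s) drawn

Segment lengths:
  seg 1: (0,0) -> (1.5,0), length = 1.5
  seg 2: (1.5,0) -> (-10.3,0), length = 11.8
  seg 3: (-10.3,0) -> (-5.953,1.165), length = 4.5
Total = 17.8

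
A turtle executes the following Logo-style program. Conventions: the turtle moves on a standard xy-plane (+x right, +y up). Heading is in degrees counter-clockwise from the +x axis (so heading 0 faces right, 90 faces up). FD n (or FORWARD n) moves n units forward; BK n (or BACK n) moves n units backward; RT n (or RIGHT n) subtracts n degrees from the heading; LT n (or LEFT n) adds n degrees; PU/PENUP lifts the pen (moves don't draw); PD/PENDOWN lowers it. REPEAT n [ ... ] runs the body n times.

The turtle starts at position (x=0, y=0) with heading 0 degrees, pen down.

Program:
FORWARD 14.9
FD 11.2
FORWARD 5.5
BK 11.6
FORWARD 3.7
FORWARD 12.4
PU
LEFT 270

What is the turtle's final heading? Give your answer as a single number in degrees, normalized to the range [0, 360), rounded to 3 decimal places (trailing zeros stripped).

Executing turtle program step by step:
Start: pos=(0,0), heading=0, pen down
FD 14.9: (0,0) -> (14.9,0) [heading=0, draw]
FD 11.2: (14.9,0) -> (26.1,0) [heading=0, draw]
FD 5.5: (26.1,0) -> (31.6,0) [heading=0, draw]
BK 11.6: (31.6,0) -> (20,0) [heading=0, draw]
FD 3.7: (20,0) -> (23.7,0) [heading=0, draw]
FD 12.4: (23.7,0) -> (36.1,0) [heading=0, draw]
PU: pen up
LT 270: heading 0 -> 270
Final: pos=(36.1,0), heading=270, 6 segment(s) drawn

Answer: 270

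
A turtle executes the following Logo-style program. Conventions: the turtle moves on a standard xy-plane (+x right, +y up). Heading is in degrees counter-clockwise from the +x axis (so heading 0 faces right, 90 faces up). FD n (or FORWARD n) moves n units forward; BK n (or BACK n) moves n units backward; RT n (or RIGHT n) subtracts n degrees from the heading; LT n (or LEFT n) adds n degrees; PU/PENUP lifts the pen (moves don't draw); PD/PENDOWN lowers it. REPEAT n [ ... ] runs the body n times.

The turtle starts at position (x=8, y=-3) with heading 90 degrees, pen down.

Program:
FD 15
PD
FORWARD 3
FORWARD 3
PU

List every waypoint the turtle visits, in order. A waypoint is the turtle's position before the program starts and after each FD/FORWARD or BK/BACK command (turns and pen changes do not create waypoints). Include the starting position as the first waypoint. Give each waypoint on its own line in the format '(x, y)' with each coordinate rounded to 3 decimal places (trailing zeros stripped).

Executing turtle program step by step:
Start: pos=(8,-3), heading=90, pen down
FD 15: (8,-3) -> (8,12) [heading=90, draw]
PD: pen down
FD 3: (8,12) -> (8,15) [heading=90, draw]
FD 3: (8,15) -> (8,18) [heading=90, draw]
PU: pen up
Final: pos=(8,18), heading=90, 3 segment(s) drawn
Waypoints (4 total):
(8, -3)
(8, 12)
(8, 15)
(8, 18)

Answer: (8, -3)
(8, 12)
(8, 15)
(8, 18)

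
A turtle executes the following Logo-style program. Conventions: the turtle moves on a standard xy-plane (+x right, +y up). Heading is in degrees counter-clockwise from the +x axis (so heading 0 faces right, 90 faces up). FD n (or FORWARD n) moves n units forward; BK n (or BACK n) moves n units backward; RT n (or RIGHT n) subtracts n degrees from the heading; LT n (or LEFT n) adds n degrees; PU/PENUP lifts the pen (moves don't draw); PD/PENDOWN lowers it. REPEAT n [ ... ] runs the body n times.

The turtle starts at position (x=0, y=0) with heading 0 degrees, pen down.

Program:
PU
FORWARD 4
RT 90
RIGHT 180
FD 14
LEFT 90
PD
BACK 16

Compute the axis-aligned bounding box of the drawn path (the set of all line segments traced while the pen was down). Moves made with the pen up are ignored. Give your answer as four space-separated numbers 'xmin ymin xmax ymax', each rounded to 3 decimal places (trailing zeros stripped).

Answer: 4 14 20 14

Derivation:
Executing turtle program step by step:
Start: pos=(0,0), heading=0, pen down
PU: pen up
FD 4: (0,0) -> (4,0) [heading=0, move]
RT 90: heading 0 -> 270
RT 180: heading 270 -> 90
FD 14: (4,0) -> (4,14) [heading=90, move]
LT 90: heading 90 -> 180
PD: pen down
BK 16: (4,14) -> (20,14) [heading=180, draw]
Final: pos=(20,14), heading=180, 1 segment(s) drawn

Segment endpoints: x in {4, 20}, y in {14, 14}
xmin=4, ymin=14, xmax=20, ymax=14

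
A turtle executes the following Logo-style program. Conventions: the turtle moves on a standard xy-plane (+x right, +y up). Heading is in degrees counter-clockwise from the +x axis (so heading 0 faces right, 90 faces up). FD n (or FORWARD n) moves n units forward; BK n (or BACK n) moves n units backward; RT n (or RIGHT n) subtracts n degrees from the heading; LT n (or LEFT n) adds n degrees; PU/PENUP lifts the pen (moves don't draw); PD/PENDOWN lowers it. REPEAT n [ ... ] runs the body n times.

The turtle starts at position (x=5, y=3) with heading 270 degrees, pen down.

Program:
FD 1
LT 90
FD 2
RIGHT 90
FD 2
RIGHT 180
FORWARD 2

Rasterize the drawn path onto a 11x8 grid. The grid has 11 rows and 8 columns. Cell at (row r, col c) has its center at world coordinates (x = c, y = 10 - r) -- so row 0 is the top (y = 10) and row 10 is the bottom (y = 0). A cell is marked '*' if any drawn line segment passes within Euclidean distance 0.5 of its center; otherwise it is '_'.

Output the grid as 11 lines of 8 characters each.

Answer: ________
________
________
________
________
________
________
_____*__
_____***
_______*
_______*

Derivation:
Segment 0: (5,3) -> (5,2)
Segment 1: (5,2) -> (7,2)
Segment 2: (7,2) -> (7,-0)
Segment 3: (7,-0) -> (7,2)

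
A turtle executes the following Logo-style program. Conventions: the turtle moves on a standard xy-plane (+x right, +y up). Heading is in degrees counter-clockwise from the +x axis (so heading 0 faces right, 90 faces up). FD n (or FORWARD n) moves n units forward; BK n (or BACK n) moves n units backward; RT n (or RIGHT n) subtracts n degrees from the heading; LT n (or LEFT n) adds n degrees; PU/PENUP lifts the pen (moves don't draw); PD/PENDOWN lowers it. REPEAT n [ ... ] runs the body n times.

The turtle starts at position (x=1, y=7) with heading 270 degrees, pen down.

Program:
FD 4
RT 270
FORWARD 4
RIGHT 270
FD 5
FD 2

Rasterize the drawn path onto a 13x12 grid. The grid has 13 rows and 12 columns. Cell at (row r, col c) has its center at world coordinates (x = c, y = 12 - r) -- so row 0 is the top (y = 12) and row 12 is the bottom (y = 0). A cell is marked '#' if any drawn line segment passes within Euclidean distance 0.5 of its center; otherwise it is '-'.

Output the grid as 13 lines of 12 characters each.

Segment 0: (1,7) -> (1,3)
Segment 1: (1,3) -> (5,3)
Segment 2: (5,3) -> (5,8)
Segment 3: (5,8) -> (5,10)

Answer: ------------
------------
-----#------
-----#------
-----#------
-#---#------
-#---#------
-#---#------
-#---#------
-#####------
------------
------------
------------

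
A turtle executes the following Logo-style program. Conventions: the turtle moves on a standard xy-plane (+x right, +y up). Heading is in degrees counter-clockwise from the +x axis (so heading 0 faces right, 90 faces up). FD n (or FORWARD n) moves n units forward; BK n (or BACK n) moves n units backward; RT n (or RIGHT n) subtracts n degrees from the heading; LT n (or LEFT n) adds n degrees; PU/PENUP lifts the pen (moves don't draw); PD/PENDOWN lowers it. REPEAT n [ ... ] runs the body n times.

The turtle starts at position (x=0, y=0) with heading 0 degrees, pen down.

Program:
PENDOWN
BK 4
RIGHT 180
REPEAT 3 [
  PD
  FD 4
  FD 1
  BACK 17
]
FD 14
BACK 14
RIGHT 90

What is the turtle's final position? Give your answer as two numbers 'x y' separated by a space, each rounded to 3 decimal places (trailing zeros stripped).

Executing turtle program step by step:
Start: pos=(0,0), heading=0, pen down
PD: pen down
BK 4: (0,0) -> (-4,0) [heading=0, draw]
RT 180: heading 0 -> 180
REPEAT 3 [
  -- iteration 1/3 --
  PD: pen down
  FD 4: (-4,0) -> (-8,0) [heading=180, draw]
  FD 1: (-8,0) -> (-9,0) [heading=180, draw]
  BK 17: (-9,0) -> (8,0) [heading=180, draw]
  -- iteration 2/3 --
  PD: pen down
  FD 4: (8,0) -> (4,0) [heading=180, draw]
  FD 1: (4,0) -> (3,0) [heading=180, draw]
  BK 17: (3,0) -> (20,0) [heading=180, draw]
  -- iteration 3/3 --
  PD: pen down
  FD 4: (20,0) -> (16,0) [heading=180, draw]
  FD 1: (16,0) -> (15,0) [heading=180, draw]
  BK 17: (15,0) -> (32,0) [heading=180, draw]
]
FD 14: (32,0) -> (18,0) [heading=180, draw]
BK 14: (18,0) -> (32,0) [heading=180, draw]
RT 90: heading 180 -> 90
Final: pos=(32,0), heading=90, 12 segment(s) drawn

Answer: 32 0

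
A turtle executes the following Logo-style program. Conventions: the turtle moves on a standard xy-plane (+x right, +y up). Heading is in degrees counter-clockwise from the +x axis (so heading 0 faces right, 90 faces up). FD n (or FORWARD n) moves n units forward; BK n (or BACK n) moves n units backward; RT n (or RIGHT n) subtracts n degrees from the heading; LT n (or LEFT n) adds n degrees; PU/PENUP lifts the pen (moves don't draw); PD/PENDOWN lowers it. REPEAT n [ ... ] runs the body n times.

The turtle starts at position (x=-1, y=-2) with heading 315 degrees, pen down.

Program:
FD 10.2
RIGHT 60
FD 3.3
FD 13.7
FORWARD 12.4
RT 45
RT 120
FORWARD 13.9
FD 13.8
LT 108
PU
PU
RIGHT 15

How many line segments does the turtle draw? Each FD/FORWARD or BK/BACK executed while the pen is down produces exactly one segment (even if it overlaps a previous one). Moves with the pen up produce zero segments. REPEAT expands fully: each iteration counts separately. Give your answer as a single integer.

Executing turtle program step by step:
Start: pos=(-1,-2), heading=315, pen down
FD 10.2: (-1,-2) -> (6.212,-9.212) [heading=315, draw]
RT 60: heading 315 -> 255
FD 3.3: (6.212,-9.212) -> (5.358,-12.4) [heading=255, draw]
FD 13.7: (5.358,-12.4) -> (1.813,-25.633) [heading=255, draw]
FD 12.4: (1.813,-25.633) -> (-1.397,-37.611) [heading=255, draw]
RT 45: heading 255 -> 210
RT 120: heading 210 -> 90
FD 13.9: (-1.397,-37.611) -> (-1.397,-23.711) [heading=90, draw]
FD 13.8: (-1.397,-23.711) -> (-1.397,-9.911) [heading=90, draw]
LT 108: heading 90 -> 198
PU: pen up
PU: pen up
RT 15: heading 198 -> 183
Final: pos=(-1.397,-9.911), heading=183, 6 segment(s) drawn
Segments drawn: 6

Answer: 6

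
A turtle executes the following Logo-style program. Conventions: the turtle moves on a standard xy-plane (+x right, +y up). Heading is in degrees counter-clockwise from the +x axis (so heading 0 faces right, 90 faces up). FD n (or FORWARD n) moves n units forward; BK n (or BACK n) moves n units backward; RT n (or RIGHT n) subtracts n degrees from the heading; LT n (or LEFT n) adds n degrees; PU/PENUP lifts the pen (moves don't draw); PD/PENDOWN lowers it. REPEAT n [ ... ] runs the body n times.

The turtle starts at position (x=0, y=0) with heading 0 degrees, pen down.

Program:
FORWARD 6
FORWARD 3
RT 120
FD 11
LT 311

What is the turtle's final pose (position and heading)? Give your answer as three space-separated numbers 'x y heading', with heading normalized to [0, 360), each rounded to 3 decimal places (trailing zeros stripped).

Executing turtle program step by step:
Start: pos=(0,0), heading=0, pen down
FD 6: (0,0) -> (6,0) [heading=0, draw]
FD 3: (6,0) -> (9,0) [heading=0, draw]
RT 120: heading 0 -> 240
FD 11: (9,0) -> (3.5,-9.526) [heading=240, draw]
LT 311: heading 240 -> 191
Final: pos=(3.5,-9.526), heading=191, 3 segment(s) drawn

Answer: 3.5 -9.526 191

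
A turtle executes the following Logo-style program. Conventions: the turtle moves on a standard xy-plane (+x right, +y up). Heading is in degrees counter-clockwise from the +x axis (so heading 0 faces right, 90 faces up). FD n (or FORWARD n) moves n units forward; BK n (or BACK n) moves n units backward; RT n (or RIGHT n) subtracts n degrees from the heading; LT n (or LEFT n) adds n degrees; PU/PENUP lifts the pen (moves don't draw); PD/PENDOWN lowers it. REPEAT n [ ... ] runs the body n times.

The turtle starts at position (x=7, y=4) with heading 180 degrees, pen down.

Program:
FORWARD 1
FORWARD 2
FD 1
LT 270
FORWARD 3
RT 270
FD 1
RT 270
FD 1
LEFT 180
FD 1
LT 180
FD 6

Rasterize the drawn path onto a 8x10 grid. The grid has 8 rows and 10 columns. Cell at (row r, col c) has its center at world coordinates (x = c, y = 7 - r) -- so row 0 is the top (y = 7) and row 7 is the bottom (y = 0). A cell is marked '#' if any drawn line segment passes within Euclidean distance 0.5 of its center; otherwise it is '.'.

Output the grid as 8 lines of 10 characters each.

Answer: ..##......
..##......
..##......
..######..
..#.......
..#.......
..#.......
..........

Derivation:
Segment 0: (7,4) -> (6,4)
Segment 1: (6,4) -> (4,4)
Segment 2: (4,4) -> (3,4)
Segment 3: (3,4) -> (3,7)
Segment 4: (3,7) -> (2,7)
Segment 5: (2,7) -> (2,6)
Segment 6: (2,6) -> (2,7)
Segment 7: (2,7) -> (2,1)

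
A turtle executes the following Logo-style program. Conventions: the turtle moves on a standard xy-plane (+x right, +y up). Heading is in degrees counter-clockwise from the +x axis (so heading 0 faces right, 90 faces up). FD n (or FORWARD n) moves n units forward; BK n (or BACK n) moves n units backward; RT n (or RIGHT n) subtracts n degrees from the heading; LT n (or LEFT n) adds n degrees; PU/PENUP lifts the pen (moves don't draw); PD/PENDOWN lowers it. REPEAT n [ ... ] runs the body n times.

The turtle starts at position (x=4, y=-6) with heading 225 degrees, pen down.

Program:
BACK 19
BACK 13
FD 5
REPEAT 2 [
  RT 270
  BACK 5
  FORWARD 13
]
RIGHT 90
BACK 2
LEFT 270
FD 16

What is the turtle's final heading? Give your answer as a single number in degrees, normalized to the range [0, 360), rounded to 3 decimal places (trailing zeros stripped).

Executing turtle program step by step:
Start: pos=(4,-6), heading=225, pen down
BK 19: (4,-6) -> (17.435,7.435) [heading=225, draw]
BK 13: (17.435,7.435) -> (26.627,16.627) [heading=225, draw]
FD 5: (26.627,16.627) -> (23.092,13.092) [heading=225, draw]
REPEAT 2 [
  -- iteration 1/2 --
  RT 270: heading 225 -> 315
  BK 5: (23.092,13.092) -> (19.556,16.627) [heading=315, draw]
  FD 13: (19.556,16.627) -> (28.749,7.435) [heading=315, draw]
  -- iteration 2/2 --
  RT 270: heading 315 -> 45
  BK 5: (28.749,7.435) -> (25.213,3.899) [heading=45, draw]
  FD 13: (25.213,3.899) -> (34.406,13.092) [heading=45, draw]
]
RT 90: heading 45 -> 315
BK 2: (34.406,13.092) -> (32.991,14.506) [heading=315, draw]
LT 270: heading 315 -> 225
FD 16: (32.991,14.506) -> (21.678,3.192) [heading=225, draw]
Final: pos=(21.678,3.192), heading=225, 9 segment(s) drawn

Answer: 225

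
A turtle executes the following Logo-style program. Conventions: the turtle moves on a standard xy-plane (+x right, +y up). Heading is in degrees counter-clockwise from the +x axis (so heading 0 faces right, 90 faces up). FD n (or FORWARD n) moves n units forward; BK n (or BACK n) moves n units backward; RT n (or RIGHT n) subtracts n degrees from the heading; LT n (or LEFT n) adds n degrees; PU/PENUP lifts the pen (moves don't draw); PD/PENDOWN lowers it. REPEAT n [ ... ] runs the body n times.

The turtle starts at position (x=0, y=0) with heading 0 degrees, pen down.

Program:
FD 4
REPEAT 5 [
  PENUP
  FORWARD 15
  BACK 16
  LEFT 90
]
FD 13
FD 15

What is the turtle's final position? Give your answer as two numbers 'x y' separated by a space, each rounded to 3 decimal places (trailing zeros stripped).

Executing turtle program step by step:
Start: pos=(0,0), heading=0, pen down
FD 4: (0,0) -> (4,0) [heading=0, draw]
REPEAT 5 [
  -- iteration 1/5 --
  PU: pen up
  FD 15: (4,0) -> (19,0) [heading=0, move]
  BK 16: (19,0) -> (3,0) [heading=0, move]
  LT 90: heading 0 -> 90
  -- iteration 2/5 --
  PU: pen up
  FD 15: (3,0) -> (3,15) [heading=90, move]
  BK 16: (3,15) -> (3,-1) [heading=90, move]
  LT 90: heading 90 -> 180
  -- iteration 3/5 --
  PU: pen up
  FD 15: (3,-1) -> (-12,-1) [heading=180, move]
  BK 16: (-12,-1) -> (4,-1) [heading=180, move]
  LT 90: heading 180 -> 270
  -- iteration 4/5 --
  PU: pen up
  FD 15: (4,-1) -> (4,-16) [heading=270, move]
  BK 16: (4,-16) -> (4,0) [heading=270, move]
  LT 90: heading 270 -> 0
  -- iteration 5/5 --
  PU: pen up
  FD 15: (4,0) -> (19,0) [heading=0, move]
  BK 16: (19,0) -> (3,0) [heading=0, move]
  LT 90: heading 0 -> 90
]
FD 13: (3,0) -> (3,13) [heading=90, move]
FD 15: (3,13) -> (3,28) [heading=90, move]
Final: pos=(3,28), heading=90, 1 segment(s) drawn

Answer: 3 28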